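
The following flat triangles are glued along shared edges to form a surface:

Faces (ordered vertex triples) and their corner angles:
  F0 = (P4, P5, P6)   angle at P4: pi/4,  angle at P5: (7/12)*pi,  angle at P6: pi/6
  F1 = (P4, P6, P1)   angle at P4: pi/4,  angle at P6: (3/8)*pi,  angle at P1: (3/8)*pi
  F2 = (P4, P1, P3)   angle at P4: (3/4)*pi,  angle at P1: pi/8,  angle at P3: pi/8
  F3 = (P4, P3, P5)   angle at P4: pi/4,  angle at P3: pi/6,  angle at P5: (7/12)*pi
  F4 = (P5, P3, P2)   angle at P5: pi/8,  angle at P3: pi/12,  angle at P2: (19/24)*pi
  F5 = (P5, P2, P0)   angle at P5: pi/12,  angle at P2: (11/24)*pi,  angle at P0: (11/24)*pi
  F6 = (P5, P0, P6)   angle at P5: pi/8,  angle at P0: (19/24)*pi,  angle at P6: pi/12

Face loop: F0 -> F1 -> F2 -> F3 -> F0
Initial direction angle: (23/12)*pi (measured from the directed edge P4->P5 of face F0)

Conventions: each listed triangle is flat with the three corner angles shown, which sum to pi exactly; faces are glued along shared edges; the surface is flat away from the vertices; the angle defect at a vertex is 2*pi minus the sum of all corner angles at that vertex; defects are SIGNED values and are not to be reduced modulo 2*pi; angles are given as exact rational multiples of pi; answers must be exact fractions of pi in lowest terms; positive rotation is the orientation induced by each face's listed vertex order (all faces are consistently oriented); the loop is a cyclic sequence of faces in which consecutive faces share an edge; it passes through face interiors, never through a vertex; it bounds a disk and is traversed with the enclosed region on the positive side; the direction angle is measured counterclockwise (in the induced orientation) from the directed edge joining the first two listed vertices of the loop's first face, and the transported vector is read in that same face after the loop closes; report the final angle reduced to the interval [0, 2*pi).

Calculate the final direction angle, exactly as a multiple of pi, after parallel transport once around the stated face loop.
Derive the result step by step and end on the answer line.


enclosed vertex P4: corner angles sum to (3/2)*pi, defect = 2*pi - (3/2)*pi = pi/2
the rotation equals the total enclosed defect, so the final angle is initial + defects (mod 2*pi)
final angle = (23/12)*pi + pi/2 = (5/12)*pi (mod 2*pi)

Answer: final direction angle = (5/12)*pi


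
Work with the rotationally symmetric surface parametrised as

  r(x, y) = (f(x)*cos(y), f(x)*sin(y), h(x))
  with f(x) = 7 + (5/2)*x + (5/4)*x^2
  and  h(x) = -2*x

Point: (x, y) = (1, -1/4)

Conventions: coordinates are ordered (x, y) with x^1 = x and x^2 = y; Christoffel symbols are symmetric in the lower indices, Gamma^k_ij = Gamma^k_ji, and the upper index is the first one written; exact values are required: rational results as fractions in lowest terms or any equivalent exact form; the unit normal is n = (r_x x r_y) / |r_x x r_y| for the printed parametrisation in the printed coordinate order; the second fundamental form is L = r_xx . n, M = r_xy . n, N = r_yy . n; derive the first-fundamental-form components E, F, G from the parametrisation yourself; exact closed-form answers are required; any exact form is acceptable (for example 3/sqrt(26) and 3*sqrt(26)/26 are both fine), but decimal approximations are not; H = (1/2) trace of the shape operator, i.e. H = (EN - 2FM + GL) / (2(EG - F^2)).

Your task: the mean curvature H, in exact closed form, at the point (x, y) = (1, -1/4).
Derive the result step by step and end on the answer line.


f = 43/4, f' = 5, f'' = 5/2, h' = -2, h'' = 0
E = 29, F = 0, G = 1849/16; answer radicand W^2 = 29
unnormalised second-form numerators: l = 5, m = 0, n = -43/2; L = l/sqrt(29), and similarly M = m/sqrt(W^2), N = n/sqrt(W^2)
H = (E*n - 2*F*m + G*l) / (2*(EG - F^2)*sqrt(W^2)); E*n - 2*F*m + G*l = -731/16, EG - F^2 = 53621/16, so H = (-17/2494)/sqrt(29)

Answer: H = -17*sqrt(29)/72326


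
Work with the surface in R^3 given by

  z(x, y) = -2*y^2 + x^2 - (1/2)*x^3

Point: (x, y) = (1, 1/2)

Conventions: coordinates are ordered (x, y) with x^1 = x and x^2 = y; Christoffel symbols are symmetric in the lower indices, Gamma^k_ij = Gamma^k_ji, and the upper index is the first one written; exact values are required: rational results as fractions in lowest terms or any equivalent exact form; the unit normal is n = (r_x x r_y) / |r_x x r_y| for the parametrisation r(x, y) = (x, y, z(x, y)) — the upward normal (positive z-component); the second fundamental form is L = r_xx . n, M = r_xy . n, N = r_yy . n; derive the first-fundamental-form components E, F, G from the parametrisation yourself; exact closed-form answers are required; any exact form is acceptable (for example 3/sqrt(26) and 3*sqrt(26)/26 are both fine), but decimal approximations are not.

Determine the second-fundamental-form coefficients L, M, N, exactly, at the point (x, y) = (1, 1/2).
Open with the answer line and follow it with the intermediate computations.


Answer: L = -2*sqrt(21)/21, M = 0, N = -8*sqrt(21)/21

z_x = 1/2, z_y = -2, z_xx = -1, z_xy = 0, z_yy = -4
E = 5/4, F = -1, G = 5; answer radicand W^2 = 21/4
unnormalised second-form numerators: l = -1, m = 0, n = -4; L = l/sqrt(21/4), and similarly M = m/sqrt(W^2), N = n/sqrt(W^2)


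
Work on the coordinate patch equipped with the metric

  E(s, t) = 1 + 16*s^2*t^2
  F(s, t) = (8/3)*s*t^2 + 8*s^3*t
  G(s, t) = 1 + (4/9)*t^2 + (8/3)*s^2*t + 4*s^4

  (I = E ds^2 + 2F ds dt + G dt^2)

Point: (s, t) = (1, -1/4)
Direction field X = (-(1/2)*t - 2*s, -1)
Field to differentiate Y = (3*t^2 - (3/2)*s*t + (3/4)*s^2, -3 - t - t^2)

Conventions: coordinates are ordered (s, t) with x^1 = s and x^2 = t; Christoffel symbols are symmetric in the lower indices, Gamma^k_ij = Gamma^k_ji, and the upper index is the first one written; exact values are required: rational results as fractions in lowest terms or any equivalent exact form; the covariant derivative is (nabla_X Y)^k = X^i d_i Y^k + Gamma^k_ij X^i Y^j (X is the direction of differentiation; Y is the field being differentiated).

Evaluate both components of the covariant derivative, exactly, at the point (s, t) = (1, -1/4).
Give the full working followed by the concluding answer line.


E = 2, F = -11/6, G = 157/36 at the point
E_s = 2, E_t = -8, F_s = -35/6, F_t = 20/3, G_s = 44/3, G_t = 22/9
EG - F^2 = 193/36;  g^inv = (36/193) * [[157/36, 11/6], [11/6, 2]]
first-kind symbols [ij,l] = (1/2)(d_i g_jl + d_j g_il - d_l g_ij): [ss,s] = E_s/2 = 1, [ss,t] = F_s - E_t/2 = -11/6, [st,s] = E_t/2 = -4, [st,t] = G_s/2 = 22/3, [tt,s] = F_t - G_s/2 = -2/3, [tt,t] = G_t/2 = 11/9
Gamma^s_ij = (G*[ij,s] - F*[ij,t])/(EG - F^2), Gamma^t_ij = (E*[ij,t] - F*[ij,s])/(EG - F^2)
Gamma_sss = 36/193, Gamma_sst = -144/193, Gamma_stt = -24/193, Gamma_tss = -66/193, Gamma_tst = 264/193, Gamma_ttt = 44/193
X = (-15/8, -1), Y = (21/16, -45/16) at the point

Answer: (nabla_X Y)^s = -52863/12352, (nabla_X Y)^t = 91415/12352


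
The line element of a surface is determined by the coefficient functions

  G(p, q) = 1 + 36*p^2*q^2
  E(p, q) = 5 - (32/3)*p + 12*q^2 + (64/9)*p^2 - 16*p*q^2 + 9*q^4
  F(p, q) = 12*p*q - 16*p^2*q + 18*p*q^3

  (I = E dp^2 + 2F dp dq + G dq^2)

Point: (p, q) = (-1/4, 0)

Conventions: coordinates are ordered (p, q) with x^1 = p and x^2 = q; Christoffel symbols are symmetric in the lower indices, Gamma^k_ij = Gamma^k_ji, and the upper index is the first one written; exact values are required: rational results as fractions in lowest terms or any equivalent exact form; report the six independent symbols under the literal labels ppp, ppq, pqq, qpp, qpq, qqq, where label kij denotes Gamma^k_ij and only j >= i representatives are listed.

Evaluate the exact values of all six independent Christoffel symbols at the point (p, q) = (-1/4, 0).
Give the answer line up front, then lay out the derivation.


Answer: Gamma_ppp = -64/73, Gamma_ppq = 0, Gamma_pqq = -36/73, Gamma_qpp = 0, Gamma_qpq = 0, Gamma_qqq = 0

E = 73/9, F = 0, G = 1 at the point
E_p = -128/9, E_q = 0, F_p = 0, F_q = -4, G_p = 0, G_q = 0
EG - F^2 = 73/9;  g^inv = (9/73) * [[1, 0], [0, 73/9]]
first-kind symbols [ij,l] = (1/2)(d_i g_jl + d_j g_il - d_l g_ij): [pp,p] = E_p/2 = -64/9, [pp,q] = F_p - E_q/2 = 0, [pq,p] = E_q/2 = 0, [pq,q] = G_p/2 = 0, [qq,p] = F_q - G_p/2 = -4, [qq,q] = G_q/2 = 0
Gamma^p_ij = (G*[ij,p] - F*[ij,q])/(EG - F^2), Gamma^q_ij = (E*[ij,q] - F*[ij,p])/(EG - F^2)


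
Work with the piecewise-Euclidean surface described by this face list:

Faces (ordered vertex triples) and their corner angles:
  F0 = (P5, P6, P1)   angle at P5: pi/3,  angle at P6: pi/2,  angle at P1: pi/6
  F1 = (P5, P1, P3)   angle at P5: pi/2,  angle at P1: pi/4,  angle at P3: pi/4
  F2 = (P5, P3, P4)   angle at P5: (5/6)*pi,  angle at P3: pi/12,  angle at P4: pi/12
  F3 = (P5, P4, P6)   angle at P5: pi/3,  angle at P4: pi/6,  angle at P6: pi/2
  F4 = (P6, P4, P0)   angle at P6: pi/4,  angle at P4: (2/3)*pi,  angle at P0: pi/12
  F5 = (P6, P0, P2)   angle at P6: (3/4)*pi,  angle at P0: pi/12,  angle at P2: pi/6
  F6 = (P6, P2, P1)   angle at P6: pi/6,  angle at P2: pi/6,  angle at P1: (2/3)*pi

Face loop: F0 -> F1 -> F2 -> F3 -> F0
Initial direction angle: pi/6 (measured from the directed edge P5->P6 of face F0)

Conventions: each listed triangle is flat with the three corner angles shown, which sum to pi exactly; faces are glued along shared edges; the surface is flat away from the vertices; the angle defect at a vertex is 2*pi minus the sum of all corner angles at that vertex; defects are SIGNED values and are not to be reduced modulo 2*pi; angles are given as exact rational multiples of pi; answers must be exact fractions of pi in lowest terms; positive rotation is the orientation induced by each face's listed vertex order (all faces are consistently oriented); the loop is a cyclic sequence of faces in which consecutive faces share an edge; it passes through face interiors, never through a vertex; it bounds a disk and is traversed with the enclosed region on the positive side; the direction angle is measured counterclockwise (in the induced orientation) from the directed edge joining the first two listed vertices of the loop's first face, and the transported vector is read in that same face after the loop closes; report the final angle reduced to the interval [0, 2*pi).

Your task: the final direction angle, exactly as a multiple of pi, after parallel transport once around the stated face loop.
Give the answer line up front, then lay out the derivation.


Answer: final direction angle = pi/6

enclosed vertex P5: corner angles sum to 2*pi, defect = 2*pi - 2*pi = 0
the final direction is the initial angle plus the enclosed defects, taken mod 2*pi in the induced orientation
final angle = pi/6 + 0 = pi/6 (mod 2*pi)


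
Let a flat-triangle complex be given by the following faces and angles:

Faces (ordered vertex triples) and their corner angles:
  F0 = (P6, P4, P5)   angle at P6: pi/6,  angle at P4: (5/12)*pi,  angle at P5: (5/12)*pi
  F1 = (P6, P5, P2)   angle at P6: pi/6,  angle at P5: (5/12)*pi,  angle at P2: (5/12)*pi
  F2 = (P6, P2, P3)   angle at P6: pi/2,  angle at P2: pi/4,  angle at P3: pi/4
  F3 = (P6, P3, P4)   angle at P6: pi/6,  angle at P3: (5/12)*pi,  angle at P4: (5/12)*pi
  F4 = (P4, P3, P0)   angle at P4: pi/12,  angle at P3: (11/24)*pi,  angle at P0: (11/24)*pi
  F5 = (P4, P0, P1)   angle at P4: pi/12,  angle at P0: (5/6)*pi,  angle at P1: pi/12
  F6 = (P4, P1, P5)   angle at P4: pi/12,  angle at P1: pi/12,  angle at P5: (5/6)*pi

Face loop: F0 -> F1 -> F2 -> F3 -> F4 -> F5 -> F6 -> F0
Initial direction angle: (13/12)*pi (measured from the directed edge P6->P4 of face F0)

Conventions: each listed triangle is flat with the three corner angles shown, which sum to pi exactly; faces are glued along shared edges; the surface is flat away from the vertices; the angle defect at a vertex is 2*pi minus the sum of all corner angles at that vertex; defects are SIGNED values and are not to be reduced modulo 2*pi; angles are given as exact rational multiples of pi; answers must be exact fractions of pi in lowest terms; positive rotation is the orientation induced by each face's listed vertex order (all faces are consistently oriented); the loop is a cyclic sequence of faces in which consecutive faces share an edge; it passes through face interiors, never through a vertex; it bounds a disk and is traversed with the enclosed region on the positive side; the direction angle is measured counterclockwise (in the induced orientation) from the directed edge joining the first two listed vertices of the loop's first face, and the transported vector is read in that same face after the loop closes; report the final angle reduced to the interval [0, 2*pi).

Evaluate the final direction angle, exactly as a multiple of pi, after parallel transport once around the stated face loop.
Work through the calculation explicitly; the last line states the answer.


enclosed vertex P4: corner angles sum to (13/12)*pi, defect = 2*pi - (13/12)*pi = (11/12)*pi
enclosed vertex P6: corner angles sum to pi, defect = 2*pi - pi = pi
the final direction is the initial angle plus the enclosed defects, taken mod 2*pi in the induced orientation
final angle = (13/12)*pi + (23/12)*pi = pi (mod 2*pi)

Answer: final direction angle = pi


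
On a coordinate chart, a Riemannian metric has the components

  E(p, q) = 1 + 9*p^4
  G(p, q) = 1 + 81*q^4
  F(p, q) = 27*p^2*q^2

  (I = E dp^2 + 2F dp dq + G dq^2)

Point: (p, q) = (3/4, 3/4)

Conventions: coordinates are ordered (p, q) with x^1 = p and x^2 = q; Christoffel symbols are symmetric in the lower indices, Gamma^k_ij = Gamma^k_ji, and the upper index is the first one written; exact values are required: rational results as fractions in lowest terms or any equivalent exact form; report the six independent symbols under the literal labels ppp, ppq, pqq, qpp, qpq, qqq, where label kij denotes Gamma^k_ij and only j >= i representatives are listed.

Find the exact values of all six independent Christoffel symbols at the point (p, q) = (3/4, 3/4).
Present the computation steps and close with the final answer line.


E = 985/256, F = 2187/256, G = 6817/256 at the point
E_p = 243/16, E_q = 0, F_p = 729/32, F_q = 729/32, G_p = 0, G_q = 2187/16
EG - F^2 = 3773/128;  g^inv = (128/3773) * [[6817/256, -2187/256], [-2187/256, 985/256]]
first-kind symbols [ij,l] = (1/2)(d_i g_jl + d_j g_il - d_l g_ij): [pp,p] = E_p/2 = 243/32, [pp,q] = F_p - E_q/2 = 729/32, [pq,p] = E_q/2 = 0, [pq,q] = G_p/2 = 0, [qq,p] = F_q - G_p/2 = 729/32, [qq,q] = G_q/2 = 2187/32
Gamma^p_ij = (G*[ij,p] - F*[ij,q])/(EG - F^2), Gamma^q_ij = (E*[ij,q] - F*[ij,p])/(EG - F^2)

Answer: Gamma_ppp = 972/3773, Gamma_ppq = 0, Gamma_pqq = 2916/3773, Gamma_qpp = 2916/3773, Gamma_qpq = 0, Gamma_qqq = 8748/3773


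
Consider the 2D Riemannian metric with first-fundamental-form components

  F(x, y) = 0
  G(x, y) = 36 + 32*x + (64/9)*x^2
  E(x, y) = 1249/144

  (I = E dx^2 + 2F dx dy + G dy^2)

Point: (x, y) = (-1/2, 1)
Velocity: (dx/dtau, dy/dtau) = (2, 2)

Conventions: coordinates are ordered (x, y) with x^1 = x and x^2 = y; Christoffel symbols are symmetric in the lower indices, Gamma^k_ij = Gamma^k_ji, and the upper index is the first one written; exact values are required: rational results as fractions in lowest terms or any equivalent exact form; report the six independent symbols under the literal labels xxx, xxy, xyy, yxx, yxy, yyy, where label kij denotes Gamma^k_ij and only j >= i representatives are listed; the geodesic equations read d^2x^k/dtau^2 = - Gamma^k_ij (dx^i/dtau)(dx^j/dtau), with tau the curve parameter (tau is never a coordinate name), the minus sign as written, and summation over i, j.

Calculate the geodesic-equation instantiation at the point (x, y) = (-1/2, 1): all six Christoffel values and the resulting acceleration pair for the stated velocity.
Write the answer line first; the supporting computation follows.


Answer: Gamma_xxx = 0, Gamma_xxy = 0, Gamma_xyy = -1792/1249, Gamma_yxx = 0, Gamma_yxy = 4/7, Gamma_yyy = 0; accelerations (d^2x/dtau^2, d^2y/dtau^2) = (7168/1249, -32/7)

E = 1249/144, F = 0, G = 196/9 at the point
E_x = 0, E_y = 0, F_x = 0, F_y = 0, G_x = 224/9, G_y = 0
EG - F^2 = 61201/324;  g^inv = (324/61201) * [[196/9, 0], [0, 1249/144]]
first-kind symbols [ij,l] = (1/2)(d_i g_jl + d_j g_il - d_l g_ij): [xx,x] = E_x/2 = 0, [xx,y] = F_x - E_y/2 = 0, [xy,x] = E_y/2 = 0, [xy,y] = G_x/2 = 112/9, [yy,x] = F_y - G_x/2 = -112/9, [yy,y] = G_y/2 = 0
Gamma^x_ij = (G*[ij,x] - F*[ij,y])/(EG - F^2), Gamma^y_ij = (E*[ij,y] - F*[ij,x])/(EG - F^2)
Gamma_xxx = 0, Gamma_xxy = 0, Gamma_xyy = -1792/1249, Gamma_yxx = 0, Gamma_yxy = 4/7, Gamma_yyy = 0
d^2x/dtau^2 = -(Gamma_xxx*(2)^2 + 2*Gamma_xxy*(2)*(2) + Gamma_xyy*(2)^2) = 7168/1249
d^2y/dtau^2 = -(Gamma_yxx*(2)^2 + 2*Gamma_yxy*(2)*(2) + Gamma_yyy*(2)^2) = -32/7


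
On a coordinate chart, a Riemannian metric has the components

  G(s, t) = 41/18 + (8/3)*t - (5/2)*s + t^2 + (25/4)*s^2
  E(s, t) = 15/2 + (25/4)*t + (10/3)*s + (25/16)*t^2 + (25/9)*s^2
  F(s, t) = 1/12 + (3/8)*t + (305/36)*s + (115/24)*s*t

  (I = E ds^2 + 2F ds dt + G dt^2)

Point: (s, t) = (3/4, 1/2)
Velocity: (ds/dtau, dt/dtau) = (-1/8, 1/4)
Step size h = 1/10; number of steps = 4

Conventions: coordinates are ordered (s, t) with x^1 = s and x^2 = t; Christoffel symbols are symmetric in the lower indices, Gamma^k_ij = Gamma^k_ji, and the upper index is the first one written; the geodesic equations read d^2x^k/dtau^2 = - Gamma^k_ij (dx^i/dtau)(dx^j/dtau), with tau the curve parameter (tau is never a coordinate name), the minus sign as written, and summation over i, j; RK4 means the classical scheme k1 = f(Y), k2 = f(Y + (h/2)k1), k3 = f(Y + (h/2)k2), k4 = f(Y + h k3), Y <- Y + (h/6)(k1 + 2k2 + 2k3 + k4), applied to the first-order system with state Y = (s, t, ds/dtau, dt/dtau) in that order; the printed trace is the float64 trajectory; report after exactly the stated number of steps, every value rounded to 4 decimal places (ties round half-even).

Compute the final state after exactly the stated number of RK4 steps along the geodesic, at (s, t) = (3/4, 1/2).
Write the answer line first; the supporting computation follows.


Answer: s = 0.7052, t = 0.5919, ds/dtau = -0.1010, dt/dtau = 0.2124

f(Y) = (ds/dtau, dt/dtau, -Gamma^s_ij Y'^i Y'^j, -Gamma^t_ij Y'^i Y'^j) with the Gammas evaluated at the stage position; h = 0.100000; intermediate values shown to 6 dp
step 0: s = 0.7500, t = 0.5000, ds/dtau = -0.1250, dt/dtau = 0.2500
step 1:
  k1: at (s, t) = (0.750000, 0.500000), (ds/dtau, dt/dtau) = (-0.125000, 0.250000); Gamma_sss = -3.159320, Gamma_sst = -0.620145, Gamma_stt = -1.040690, Gamma_tss = 6.101566, Gamma_tst = 1.574101, Gamma_ttt = 1.926283; k1 = (-0.125000, 0.250000, 0.075648, -0.117348)
  k2: at (s, t) = (0.743750, 0.512500), (ds/dtau, dt/dtau) = (-0.121218, 0.244133); Gamma_sss = -3.021552, Gamma_sst = -0.548112, Gamma_stt = -0.989197, Gamma_tss = 5.884254, Gamma_tst = 1.454010, Gamma_ttt = 1.845275; k2 = (-0.121218, 0.244133, 0.070914, -0.110384)
  k3: at (s, t) = (0.743939, 0.512207), (ds/dtau, dt/dtau) = (-0.121454, 0.244481); Gamma_sss = -3.025233, Gamma_sst = -0.550021, Gamma_stt = -0.990587, Gamma_tss = 5.889985, Gamma_tst = 1.457176, Gamma_ttt = 1.847439; k3 = (-0.121454, 0.244481, 0.071170, -0.110771)
  k4: at (s, t) = (0.737855, 0.524448), (ds/dtau, dt/dtau) = (-0.117883, 0.238923); Gamma_sss = -2.896865, Gamma_sst = -0.485019, Gamma_stt = -0.942989, Gamma_tss = 5.687076, Gamma_tst = 1.348370, Gamma_ttt = 1.772463; k4 = (-0.117883, 0.238923, 0.066765, -0.104256)
  Y <- Y + (h/6)(k1 + 2k2 + 2k3 + k4): s = 0.7379, t = 0.5244, ds/dtau = -0.1179, dt/dtau = 0.2389
step 2:
  k1: at (s, t) = (0.737863, 0.524436), (ds/dtau, dt/dtau) = (-0.117890, 0.238935); Gamma_sss = -2.897017, Gamma_sst = -0.485095, Gamma_stt = -0.943046, Gamma_tss = 5.687311, Gamma_tst = 1.348497, Gamma_ttt = 1.772551; k1 = (-0.117890, 0.238935, 0.066773, -0.104268)
  k2: at (s, t) = (0.731968, 0.536383), (ds/dtau, dt/dtau) = (-0.114552, 0.233721); Gamma_sss = -2.778057, Gamma_sst = -0.426724, Gamma_stt = -0.899275, Gamma_tss = 5.498881, Gamma_tst = 1.250382, Gamma_ttt = 1.703516; k2 = (-0.114552, 0.233721, 0.062728, -0.098259)
  k3: at (s, t) = (0.732135, 0.536122), (ds/dtau, dt/dtau) = (-0.114754, 0.234022); Gamma_sss = -2.781024, Gamma_sst = -0.428172, Gamma_stt = -0.900378, Gamma_tss = 5.503513, Gamma_tst = 1.252802, Gamma_ttt = 1.705238; k3 = (-0.114754, 0.234022, 0.062935, -0.098574)
  k4: at (s, t) = (0.726387, 0.547838), (ds/dtau, dt/dtau) = (-0.111597, 0.229077); Gamma_sss = -2.669969, Gamma_sst = -0.375259, Gamma_stt = -0.859795, Gamma_tss = 5.327288, Gamma_tst = 1.163505, Gamma_ttt = 1.641168; k4 = (-0.111597, 0.229077, 0.059184, -0.092980)
  Y <- Y + (h/6)(k1 + 2k2 + 2k3 + k4): s = 0.7264, t = 0.5478, ds/dtau = -0.1116, dt/dtau = 0.2291
step 3:
  k1: at (s, t) = (0.726395, 0.547827), (ds/dtau, dt/dtau) = (-0.111602, 0.229086); Gamma_sss = -2.670087, Gamma_sst = -0.375315, Gamma_stt = -0.859839, Gamma_tss = 5.327473, Gamma_tst = 1.163599, Gamma_ttt = 1.641237; k1 = (-0.111602, 0.229086, 0.059190, -0.092989)
  k2: at (s, t) = (0.720814, 0.559282), (ds/dtau, dt/dtau) = (-0.108643, 0.224437); Gamma_sss = -2.566874, Gamma_sst = -0.327550, Gamma_stt = -0.822371, Gamma_tss = 5.163395, Gamma_tst = 1.082651, Gamma_ttt = 1.582031; k2 = (-0.108643, 0.224437, 0.055748, -0.087837)
  k3: at (s, t) = (0.720962, 0.559049), (ds/dtau, dt/dtau) = (-0.108815, 0.224694); Gamma_sss = -2.569279, Gamma_sst = -0.328659, Gamma_stt = -0.823255, Gamma_tss = 5.167159, Gamma_tst = 1.084520, Gamma_ttt = 1.583410; k3 = (-0.108815, 0.224694, 0.055915, -0.088092)
  k4: at (s, t) = (0.715513, 0.570297), (ds/dtau, dt/dtau) = (-0.106011, 0.220277); Gamma_sss = -2.472680, Gamma_sst = -0.285164, Gamma_stt = -0.788399, Gamma_tss = 5.013355, Gamma_tst = 1.010510, Gamma_ttt = 1.528289; k4 = (-0.106011, 0.220277, 0.052725, -0.083303)
  Y <- Y + (h/6)(k1 + 2k2 + 2k3 + k4): s = 0.7155, t = 0.5703, ds/dtau = -0.1060, dt/dtau = 0.2203
step 4:
  k1: at (s, t) = (0.715519, 0.570288), (ds/dtau, dt/dtau) = (-0.106015, 0.220284); Gamma_sss = -2.472772, Gamma_sst = -0.285206, Gamma_stt = -0.788432, Gamma_tss = 5.013499, Gamma_tst = 1.010580, Gamma_ttt = 1.528341; k1 = (-0.106015, 0.220284, 0.052729, -0.083309)
  k2: at (s, t) = (0.710218, 0.581302), (ds/dtau, dt/dtau) = (-0.103378, 0.216118); Gamma_sss = -2.382699, Gamma_sst = -0.245740, Gamma_stt = -0.756120, Gamma_tss = 4.869857, Gamma_tst = 0.943142, Gamma_ttt = 1.477208; k2 = (-0.103378, 0.216118, 0.049800, -0.078897)
  k3: at (s, t) = (0.710350, 0.581094), (ds/dtau, dt/dtau) = (-0.103525, 0.216339); Gamma_sss = -2.384662, Gamma_sst = -0.246600, Gamma_stt = -0.756834, Gamma_tss = 4.872937, Gamma_tst = 0.944602, Gamma_ttt = 1.478323; k3 = (-0.103525, 0.216339, 0.049933, -0.079103)
  k4: at (s, t) = (0.705167, 0.591922), (ds/dtau, dt/dtau) = (-0.101022, 0.212373); Gamma_sss = -2.300126, Gamma_sst = -0.210506, Gamma_stt = -0.726670, Gamma_tss = 4.737938, Gamma_tst = 0.882673, Gamma_ttt = 1.430561; k4 = (-0.101022, 0.212373, 0.047216, -0.075000)
  Y <- Y + (h/6)(k1 + 2k2 + 2k3 + k4): s = 0.7052, t = 0.5919, ds/dtau = -0.1010, dt/dtau = 0.2124


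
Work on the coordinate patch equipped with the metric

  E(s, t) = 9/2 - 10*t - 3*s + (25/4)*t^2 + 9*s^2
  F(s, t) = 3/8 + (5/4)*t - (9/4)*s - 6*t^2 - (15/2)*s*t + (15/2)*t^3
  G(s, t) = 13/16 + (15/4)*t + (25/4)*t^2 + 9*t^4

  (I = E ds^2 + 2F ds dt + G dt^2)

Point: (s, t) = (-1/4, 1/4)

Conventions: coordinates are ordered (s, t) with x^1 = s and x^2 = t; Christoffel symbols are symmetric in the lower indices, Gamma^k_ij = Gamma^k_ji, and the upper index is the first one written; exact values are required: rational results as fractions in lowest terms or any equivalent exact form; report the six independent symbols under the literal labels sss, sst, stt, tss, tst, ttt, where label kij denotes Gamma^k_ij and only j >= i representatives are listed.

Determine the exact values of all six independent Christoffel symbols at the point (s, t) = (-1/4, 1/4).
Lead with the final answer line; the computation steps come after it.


Answer: Gamma_sss = -14653/12130, Gamma_sst = -6127/4852, Gamma_stt = -17213/48520, Gamma_tss = 3003/6065, Gamma_tst = 2057/2426, Gamma_ttt = 47243/24260

E = 237/64, F = 187/128, G = 557/256 at the point
E_s = -15/2, E_t = -55/8, F_s = -33/8, F_t = 49/32, G_s = 0, G_t = 119/16
EG - F^2 = 6065/1024;  g^inv = (1024/6065) * [[557/256, -187/128], [-187/128, 237/64]]
first-kind symbols [ij,l] = (1/2)(d_i g_jl + d_j g_il - d_l g_ij): [ss,s] = E_s/2 = -15/4, [ss,t] = F_s - E_t/2 = -11/16, [st,s] = E_t/2 = -55/16, [st,t] = G_s/2 = 0, [tt,s] = F_t - G_s/2 = 49/32, [tt,t] = G_t/2 = 119/32
Gamma^s_ij = (G*[ij,s] - F*[ij,t])/(EG - F^2), Gamma^t_ij = (E*[ij,t] - F*[ij,s])/(EG - F^2)


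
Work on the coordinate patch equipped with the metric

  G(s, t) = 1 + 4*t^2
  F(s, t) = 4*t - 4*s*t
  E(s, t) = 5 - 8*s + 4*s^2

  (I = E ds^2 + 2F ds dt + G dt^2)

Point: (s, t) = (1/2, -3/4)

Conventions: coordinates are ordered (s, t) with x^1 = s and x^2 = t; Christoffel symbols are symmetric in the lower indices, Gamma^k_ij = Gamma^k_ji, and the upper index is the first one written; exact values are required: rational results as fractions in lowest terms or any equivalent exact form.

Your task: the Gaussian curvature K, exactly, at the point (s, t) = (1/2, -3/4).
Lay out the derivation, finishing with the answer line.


E = 2, F = -3/2, G = 13/4, EG - F^2 = 17/4 at the point
E_s = -4, E_t = 0, F_s = 3, F_t = 2, G_s = 0, G_t = -6
E_tt = 0, F_st = -4, G_ss = 0
The intrinsic route: Brioschi's K = (det M1 - det M2)/(EG - F^2)^2.
M1 = [[-E_tt/2 + F_st - G_ss/2, E_s/2, F_s - E_t/2], [F_t - G_s/2, E, F], [G_t/2, F, G]] = [[-4, -2, 3], [2, 2, -3/2], [-3, -3/2, 13/4]]; det M1 = -4
M2 = [[0, E_t/2, G_s/2], [E_t/2, E, F], [G_s/2, F, G]] = [[0, 0, 0], [0, 2, -3/2], [0, -3/2, 13/4]]; det M2 = 0
det M1 - det M2 = -4; K = -4 / (17/4)^2 = -64/289

Answer: K = -64/289


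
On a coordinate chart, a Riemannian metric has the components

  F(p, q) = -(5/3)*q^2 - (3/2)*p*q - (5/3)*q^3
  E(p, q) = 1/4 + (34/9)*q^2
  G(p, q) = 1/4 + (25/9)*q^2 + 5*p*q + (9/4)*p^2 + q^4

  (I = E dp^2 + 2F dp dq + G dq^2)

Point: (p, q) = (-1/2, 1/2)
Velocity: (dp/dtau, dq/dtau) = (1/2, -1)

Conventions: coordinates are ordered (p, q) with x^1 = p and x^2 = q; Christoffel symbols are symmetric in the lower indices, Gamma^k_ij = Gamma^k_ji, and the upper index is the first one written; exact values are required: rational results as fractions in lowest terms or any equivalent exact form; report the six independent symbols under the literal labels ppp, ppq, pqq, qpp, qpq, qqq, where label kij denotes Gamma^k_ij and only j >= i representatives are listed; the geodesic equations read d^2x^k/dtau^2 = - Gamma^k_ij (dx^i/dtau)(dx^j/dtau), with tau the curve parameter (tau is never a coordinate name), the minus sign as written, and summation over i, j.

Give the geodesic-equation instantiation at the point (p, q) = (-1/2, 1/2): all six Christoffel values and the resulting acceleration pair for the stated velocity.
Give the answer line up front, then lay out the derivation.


Answer: Gamma_ppp = -1710/827, Gamma_ppq = 1645/827, Gamma_pqq = -3291/1654, Gamma_qpp = -8170/827, Gamma_qpq = 1611/827, Gamma_qqq = -281/827; accelerations (d^2p/dtau^2, d^2q/dtau^2) = (3718/827, 7869/1654)

E = 43/36, F = -1/4, G = 23/72 at the point
E_p = 0, E_q = 34/9, F_p = -3/4, F_q = -13/6, G_p = 1/4, G_q = 7/9
EG - F^2 = 827/2592;  g^inv = (2592/827) * [[23/72, 1/4], [1/4, 43/36]]
first-kind symbols [ij,l] = (1/2)(d_i g_jl + d_j g_il - d_l g_ij): [pp,p] = E_p/2 = 0, [pp,q] = F_p - E_q/2 = -95/36, [pq,p] = E_q/2 = 17/9, [pq,q] = G_p/2 = 1/8, [qq,p] = F_q - G_p/2 = -55/24, [qq,q] = G_q/2 = 7/18
Gamma^p_ij = (G*[ij,p] - F*[ij,q])/(EG - F^2), Gamma^q_ij = (E*[ij,q] - F*[ij,p])/(EG - F^2)
Gamma_ppp = -1710/827, Gamma_ppq = 1645/827, Gamma_pqq = -3291/1654, Gamma_qpp = -8170/827, Gamma_qpq = 1611/827, Gamma_qqq = -281/827
d^2p/dtau^2 = -(Gamma_ppp*(1/2)^2 + 2*Gamma_ppq*(1/2)*(-1) + Gamma_pqq*(-1)^2) = 3718/827
d^2q/dtau^2 = -(Gamma_qpp*(1/2)^2 + 2*Gamma_qpq*(1/2)*(-1) + Gamma_qqq*(-1)^2) = 7869/1654


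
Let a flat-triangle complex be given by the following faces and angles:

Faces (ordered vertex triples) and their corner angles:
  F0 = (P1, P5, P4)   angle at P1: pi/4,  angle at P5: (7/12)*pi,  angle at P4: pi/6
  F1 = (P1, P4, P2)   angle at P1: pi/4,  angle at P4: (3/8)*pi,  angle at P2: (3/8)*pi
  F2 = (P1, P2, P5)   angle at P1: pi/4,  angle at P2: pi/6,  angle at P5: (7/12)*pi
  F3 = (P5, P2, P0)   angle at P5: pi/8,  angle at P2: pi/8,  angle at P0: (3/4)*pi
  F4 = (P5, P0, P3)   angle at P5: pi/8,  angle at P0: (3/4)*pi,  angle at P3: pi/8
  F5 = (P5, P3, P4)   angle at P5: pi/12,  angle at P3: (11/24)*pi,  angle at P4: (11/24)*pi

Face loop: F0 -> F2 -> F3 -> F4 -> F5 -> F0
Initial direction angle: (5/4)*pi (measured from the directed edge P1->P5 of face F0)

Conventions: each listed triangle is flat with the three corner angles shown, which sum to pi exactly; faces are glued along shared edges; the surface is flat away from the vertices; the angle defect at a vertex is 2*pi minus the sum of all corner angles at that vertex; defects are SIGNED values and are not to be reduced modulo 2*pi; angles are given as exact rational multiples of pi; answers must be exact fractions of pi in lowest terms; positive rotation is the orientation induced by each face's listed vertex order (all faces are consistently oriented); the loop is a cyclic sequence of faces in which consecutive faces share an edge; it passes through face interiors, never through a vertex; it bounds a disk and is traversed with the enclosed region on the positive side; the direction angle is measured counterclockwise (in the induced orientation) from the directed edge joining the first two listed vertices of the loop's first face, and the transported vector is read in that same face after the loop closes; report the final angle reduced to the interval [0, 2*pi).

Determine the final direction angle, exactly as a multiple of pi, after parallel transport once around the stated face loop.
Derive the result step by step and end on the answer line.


enclosed vertex P5: corner angles sum to (3/2)*pi, defect = 2*pi - (3/2)*pi = pi/2
the final direction is the initial angle plus the enclosed defects, taken mod 2*pi in the induced orientation
final angle = (5/4)*pi + pi/2 = (7/4)*pi (mod 2*pi)

Answer: final direction angle = (7/4)*pi


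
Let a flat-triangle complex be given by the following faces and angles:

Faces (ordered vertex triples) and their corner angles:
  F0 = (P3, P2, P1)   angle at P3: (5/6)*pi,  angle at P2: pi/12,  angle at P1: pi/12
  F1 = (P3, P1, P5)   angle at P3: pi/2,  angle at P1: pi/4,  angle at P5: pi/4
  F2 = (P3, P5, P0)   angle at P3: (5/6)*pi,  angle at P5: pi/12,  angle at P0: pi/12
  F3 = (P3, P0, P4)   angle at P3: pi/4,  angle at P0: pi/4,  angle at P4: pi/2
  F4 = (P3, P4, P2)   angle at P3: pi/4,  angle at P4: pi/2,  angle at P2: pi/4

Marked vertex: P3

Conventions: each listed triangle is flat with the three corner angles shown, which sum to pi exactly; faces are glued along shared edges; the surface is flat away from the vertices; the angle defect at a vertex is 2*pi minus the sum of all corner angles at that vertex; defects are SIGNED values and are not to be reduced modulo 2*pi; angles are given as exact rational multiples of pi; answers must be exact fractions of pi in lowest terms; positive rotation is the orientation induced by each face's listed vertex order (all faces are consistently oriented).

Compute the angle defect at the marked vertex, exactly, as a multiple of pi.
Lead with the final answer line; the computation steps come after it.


Answer: defect(P3) = (-2/3)*pi

Sum of corner angles at P3: (8/3)*pi
defect = 2*pi - (8/3)*pi


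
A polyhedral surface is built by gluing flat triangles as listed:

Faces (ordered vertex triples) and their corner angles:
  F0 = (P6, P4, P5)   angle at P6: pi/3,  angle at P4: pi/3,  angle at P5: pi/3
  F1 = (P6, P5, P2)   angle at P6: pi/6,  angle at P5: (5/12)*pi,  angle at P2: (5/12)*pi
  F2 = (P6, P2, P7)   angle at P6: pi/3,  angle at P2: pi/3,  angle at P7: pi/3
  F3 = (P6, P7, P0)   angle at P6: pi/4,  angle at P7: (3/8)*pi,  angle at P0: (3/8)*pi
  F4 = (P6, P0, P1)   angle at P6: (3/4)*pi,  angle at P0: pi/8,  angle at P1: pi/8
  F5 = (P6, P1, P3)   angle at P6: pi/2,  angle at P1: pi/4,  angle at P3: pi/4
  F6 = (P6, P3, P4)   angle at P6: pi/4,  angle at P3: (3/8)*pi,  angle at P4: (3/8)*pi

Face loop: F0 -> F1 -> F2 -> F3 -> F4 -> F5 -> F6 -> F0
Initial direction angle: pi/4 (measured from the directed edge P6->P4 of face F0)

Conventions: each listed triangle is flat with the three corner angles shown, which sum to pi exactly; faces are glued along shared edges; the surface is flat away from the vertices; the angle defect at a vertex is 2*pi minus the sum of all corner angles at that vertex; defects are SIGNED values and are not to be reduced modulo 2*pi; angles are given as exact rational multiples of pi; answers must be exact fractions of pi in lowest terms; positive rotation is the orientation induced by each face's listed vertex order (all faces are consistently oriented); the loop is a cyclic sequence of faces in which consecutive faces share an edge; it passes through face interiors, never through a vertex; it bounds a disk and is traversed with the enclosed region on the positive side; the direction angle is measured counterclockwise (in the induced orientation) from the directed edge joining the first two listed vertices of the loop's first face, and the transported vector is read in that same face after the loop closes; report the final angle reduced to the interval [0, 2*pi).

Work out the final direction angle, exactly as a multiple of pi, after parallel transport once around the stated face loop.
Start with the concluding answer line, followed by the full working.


Answer: final direction angle = (5/3)*pi

enclosed vertex P6: corner angles sum to (31/12)*pi, defect = 2*pi - (31/12)*pi = (-7/12)*pi
transport around the loop rotates by the sum of enclosed defects; add to the initial angle mod 2*pi
final angle = pi/4 - (7/12)*pi = (5/3)*pi (mod 2*pi)


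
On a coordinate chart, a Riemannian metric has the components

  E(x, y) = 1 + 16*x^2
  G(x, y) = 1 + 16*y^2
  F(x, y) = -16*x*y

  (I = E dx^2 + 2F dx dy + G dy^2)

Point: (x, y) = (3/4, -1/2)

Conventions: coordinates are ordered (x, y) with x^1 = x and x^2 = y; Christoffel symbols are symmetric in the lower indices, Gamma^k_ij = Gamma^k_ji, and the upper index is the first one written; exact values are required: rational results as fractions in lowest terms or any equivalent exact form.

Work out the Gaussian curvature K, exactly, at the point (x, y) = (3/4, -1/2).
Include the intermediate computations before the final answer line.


E = 10, F = 6, G = 5, EG - F^2 = 14 at the point
E_x = 24, E_y = 0, F_x = 8, F_y = -12, G_x = 0, G_y = -16
E_yy = 0, F_xy = -16, G_xx = 0
K follows from Brioschi's formula, (det M1 - det M2)/(EG - F^2)^2.
M1 = [[-E_yy/2 + F_xy - G_xx/2, E_x/2, F_x - E_y/2], [F_y - G_x/2, E, F], [G_y/2, F, G]] = [[-16, 12, 8], [-12, 10, 6], [-8, 6, 5]]; det M1 = -16
M2 = [[0, E_y/2, G_x/2], [E_y/2, E, F], [G_x/2, F, G]] = [[0, 0, 0], [0, 10, 6], [0, 6, 5]]; det M2 = 0
det M1 - det M2 = -16; K = -16 / (14)^2 = -4/49

Answer: K = -4/49


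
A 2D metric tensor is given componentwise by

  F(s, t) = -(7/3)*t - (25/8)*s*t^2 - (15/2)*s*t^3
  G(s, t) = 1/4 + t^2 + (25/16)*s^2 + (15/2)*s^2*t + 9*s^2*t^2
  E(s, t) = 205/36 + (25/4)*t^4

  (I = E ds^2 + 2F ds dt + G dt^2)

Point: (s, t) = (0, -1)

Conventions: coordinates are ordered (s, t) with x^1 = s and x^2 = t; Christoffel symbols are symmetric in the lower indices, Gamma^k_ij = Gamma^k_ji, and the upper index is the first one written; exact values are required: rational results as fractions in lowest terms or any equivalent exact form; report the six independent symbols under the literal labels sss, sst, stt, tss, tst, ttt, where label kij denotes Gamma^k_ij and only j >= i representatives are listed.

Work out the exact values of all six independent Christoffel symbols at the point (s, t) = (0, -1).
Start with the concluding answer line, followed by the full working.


Answer: Gamma_sss = -2835/683, Gamma_sst = -1125/683, Gamma_stt = -42/683, Gamma_tss = 29025/1366, Gamma_tst = 2100/683, Gamma_ttt = -468/683

E = 215/18, F = 7/3, G = 5/4 at the point
E_s = 0, E_t = -25, F_s = 35/8, F_t = -7/3, G_s = 0, G_t = -2
EG - F^2 = 683/72;  g^inv = (72/683) * [[5/4, -7/3], [-7/3, 215/18]]
first-kind symbols [ij,l] = (1/2)(d_i g_jl + d_j g_il - d_l g_ij): [ss,s] = E_s/2 = 0, [ss,t] = F_s - E_t/2 = 135/8, [st,s] = E_t/2 = -25/2, [st,t] = G_s/2 = 0, [tt,s] = F_t - G_s/2 = -7/3, [tt,t] = G_t/2 = -1
Gamma^s_ij = (G*[ij,s] - F*[ij,t])/(EG - F^2), Gamma^t_ij = (E*[ij,t] - F*[ij,s])/(EG - F^2)


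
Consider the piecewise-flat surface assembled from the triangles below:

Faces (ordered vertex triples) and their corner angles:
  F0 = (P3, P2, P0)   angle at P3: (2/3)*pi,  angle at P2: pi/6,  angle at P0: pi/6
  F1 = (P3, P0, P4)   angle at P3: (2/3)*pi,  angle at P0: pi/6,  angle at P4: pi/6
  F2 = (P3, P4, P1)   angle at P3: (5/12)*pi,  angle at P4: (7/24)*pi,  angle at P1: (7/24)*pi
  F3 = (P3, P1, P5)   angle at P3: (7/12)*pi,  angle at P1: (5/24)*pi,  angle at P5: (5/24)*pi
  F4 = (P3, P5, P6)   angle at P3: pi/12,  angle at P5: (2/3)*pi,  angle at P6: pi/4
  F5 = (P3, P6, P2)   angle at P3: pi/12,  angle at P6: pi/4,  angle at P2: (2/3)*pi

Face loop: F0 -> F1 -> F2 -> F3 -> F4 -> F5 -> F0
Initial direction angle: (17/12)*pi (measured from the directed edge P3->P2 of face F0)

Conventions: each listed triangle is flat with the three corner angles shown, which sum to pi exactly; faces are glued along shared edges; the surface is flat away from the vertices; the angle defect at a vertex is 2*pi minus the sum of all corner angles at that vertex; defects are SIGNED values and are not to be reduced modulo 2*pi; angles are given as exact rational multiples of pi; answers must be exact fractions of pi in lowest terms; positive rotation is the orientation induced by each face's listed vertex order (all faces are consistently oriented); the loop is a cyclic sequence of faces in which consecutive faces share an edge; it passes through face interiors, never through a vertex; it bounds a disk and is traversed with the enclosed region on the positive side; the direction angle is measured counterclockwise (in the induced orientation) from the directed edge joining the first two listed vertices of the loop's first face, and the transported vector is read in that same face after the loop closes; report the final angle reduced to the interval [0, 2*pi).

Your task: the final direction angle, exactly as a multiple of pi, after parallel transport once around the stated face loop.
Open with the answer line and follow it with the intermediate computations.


Answer: final direction angle = (11/12)*pi

enclosed vertex P3: corner angles sum to (5/2)*pi, defect = 2*pi - (5/2)*pi = -pi/2
summing the enclosed defects onto the initial angle, mod 2*pi in the induced orientation:
final angle = (17/12)*pi - pi/2 = (11/12)*pi (mod 2*pi)


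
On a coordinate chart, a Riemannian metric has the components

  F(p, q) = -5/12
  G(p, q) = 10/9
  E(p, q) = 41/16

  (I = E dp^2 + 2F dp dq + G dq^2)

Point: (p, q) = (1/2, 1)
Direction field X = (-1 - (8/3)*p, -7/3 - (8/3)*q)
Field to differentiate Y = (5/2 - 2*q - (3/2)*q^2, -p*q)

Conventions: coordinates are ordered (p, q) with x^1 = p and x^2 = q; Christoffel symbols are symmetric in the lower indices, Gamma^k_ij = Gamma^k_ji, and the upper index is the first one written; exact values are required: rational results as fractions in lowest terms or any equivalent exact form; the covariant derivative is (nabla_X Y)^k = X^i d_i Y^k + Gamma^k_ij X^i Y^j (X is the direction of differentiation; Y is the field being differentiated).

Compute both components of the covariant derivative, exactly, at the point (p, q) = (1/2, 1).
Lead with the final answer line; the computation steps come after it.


Answer: (nabla_X Y)^p = 25, (nabla_X Y)^q = 29/6

E = 41/16, F = -5/12, G = 10/9 at the point
E_p = 0, E_q = 0, F_p = 0, F_q = 0, G_p = 0, G_q = 0
EG - F^2 = 385/144;  g^inv = (144/385) * [[10/9, 5/12], [5/12, 41/16]]
first-kind symbols [ij,l] = (1/2)(d_i g_jl + d_j g_il - d_l g_ij): [pp,p] = E_p/2 = 0, [pp,q] = F_p - E_q/2 = 0, [pq,p] = E_q/2 = 0, [pq,q] = G_p/2 = 0, [qq,p] = F_q - G_p/2 = 0, [qq,q] = G_q/2 = 0
Gamma^p_ij = (G*[ij,p] - F*[ij,q])/(EG - F^2), Gamma^q_ij = (E*[ij,q] - F*[ij,p])/(EG - F^2)
Gamma_ppp = 0, Gamma_ppq = 0, Gamma_pqq = 0, Gamma_qpp = 0, Gamma_qpq = 0, Gamma_qqq = 0
X = (-7/3, -5), Y = (-1, -1/2) at the point
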